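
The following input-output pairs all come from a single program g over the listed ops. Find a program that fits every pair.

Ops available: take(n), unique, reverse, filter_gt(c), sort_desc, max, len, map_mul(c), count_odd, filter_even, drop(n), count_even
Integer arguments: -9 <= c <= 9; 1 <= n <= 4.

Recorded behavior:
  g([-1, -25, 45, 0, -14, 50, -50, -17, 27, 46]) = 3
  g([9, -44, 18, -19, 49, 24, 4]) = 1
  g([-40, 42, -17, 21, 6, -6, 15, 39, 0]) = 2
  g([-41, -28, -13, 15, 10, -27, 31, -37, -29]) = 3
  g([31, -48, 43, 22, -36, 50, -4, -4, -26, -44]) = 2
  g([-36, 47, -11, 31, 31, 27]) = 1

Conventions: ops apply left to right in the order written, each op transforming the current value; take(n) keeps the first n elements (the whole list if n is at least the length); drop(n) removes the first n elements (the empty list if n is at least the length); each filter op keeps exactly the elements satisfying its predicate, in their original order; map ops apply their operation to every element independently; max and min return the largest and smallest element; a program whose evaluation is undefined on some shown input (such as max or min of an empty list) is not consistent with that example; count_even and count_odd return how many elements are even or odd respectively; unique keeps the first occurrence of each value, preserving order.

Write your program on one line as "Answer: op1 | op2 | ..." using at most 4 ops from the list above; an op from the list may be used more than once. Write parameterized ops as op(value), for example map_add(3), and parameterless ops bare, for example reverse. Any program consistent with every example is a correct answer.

reverse | drop(4) | count_odd

Check, running the answer program on each example:
  [-1, -25, 45, 0, -14, 50, -50, -17, 27, 46] -> [46, 27, -17, -50, 50, -14, 0, 45, -25, -1] -> [50, -14, 0, 45, -25, -1] -> 3
  [9, -44, 18, -19, 49, 24, 4] -> [4, 24, 49, -19, 18, -44, 9] -> [18, -44, 9] -> 1
  [-40, 42, -17, 21, 6, -6, 15, 39, 0] -> [0, 39, 15, -6, 6, 21, -17, 42, -40] -> [6, 21, -17, 42, -40] -> 2
  [-41, -28, -13, 15, 10, -27, 31, -37, -29] -> [-29, -37, 31, -27, 10, 15, -13, -28, -41] -> [10, 15, -13, -28, -41] -> 3
  [31, -48, 43, 22, -36, 50, -4, -4, -26, -44] -> [-44, -26, -4, -4, 50, -36, 22, 43, -48, 31] -> [50, -36, 22, 43, -48, 31] -> 2
  [-36, 47, -11, 31, 31, 27] -> [27, 31, 31, -11, 47, -36] -> [47, -36] -> 1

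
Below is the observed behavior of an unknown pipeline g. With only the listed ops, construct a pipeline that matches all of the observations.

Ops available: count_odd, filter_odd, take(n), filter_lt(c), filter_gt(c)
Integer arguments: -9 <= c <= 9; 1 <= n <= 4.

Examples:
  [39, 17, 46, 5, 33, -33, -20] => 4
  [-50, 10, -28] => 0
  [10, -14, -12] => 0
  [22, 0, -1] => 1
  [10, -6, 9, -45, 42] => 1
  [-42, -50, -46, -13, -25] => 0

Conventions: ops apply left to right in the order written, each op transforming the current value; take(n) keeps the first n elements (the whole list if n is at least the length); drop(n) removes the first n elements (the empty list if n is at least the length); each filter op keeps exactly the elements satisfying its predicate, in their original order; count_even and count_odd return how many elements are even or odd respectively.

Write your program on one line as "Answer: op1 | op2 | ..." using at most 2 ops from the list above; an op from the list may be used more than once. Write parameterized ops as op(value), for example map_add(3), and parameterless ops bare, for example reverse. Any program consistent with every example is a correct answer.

filter_gt(-5) | count_odd

Check, running the answer program on each example:
  [39, 17, 46, 5, 33, -33, -20] -> [39, 17, 46, 5, 33] -> 4
  [-50, 10, -28] -> [10] -> 0
  [10, -14, -12] -> [10] -> 0
  [22, 0, -1] -> [22, 0, -1] -> 1
  [10, -6, 9, -45, 42] -> [10, 9, 42] -> 1
  [-42, -50, -46, -13, -25] -> [] -> 0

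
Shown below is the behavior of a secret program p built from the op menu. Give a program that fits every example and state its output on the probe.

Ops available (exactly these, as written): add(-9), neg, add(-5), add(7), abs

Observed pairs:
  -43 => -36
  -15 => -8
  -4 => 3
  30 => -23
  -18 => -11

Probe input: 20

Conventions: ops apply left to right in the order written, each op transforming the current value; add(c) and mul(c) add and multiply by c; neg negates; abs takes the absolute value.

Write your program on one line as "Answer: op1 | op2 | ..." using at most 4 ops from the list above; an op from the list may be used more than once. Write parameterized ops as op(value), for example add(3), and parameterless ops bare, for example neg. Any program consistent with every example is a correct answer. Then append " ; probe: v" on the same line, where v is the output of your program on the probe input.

abs | neg | add(7) ; probe: -13

Check, running the answer program on each example:
  -43 -> 43 -> -43 -> -36
  -15 -> 15 -> -15 -> -8
  -4 -> 4 -> -4 -> 3
  30 -> 30 -> -30 -> -23
  -18 -> 18 -> -18 -> -11
  probe: 20 -> 20 -> -20 -> -13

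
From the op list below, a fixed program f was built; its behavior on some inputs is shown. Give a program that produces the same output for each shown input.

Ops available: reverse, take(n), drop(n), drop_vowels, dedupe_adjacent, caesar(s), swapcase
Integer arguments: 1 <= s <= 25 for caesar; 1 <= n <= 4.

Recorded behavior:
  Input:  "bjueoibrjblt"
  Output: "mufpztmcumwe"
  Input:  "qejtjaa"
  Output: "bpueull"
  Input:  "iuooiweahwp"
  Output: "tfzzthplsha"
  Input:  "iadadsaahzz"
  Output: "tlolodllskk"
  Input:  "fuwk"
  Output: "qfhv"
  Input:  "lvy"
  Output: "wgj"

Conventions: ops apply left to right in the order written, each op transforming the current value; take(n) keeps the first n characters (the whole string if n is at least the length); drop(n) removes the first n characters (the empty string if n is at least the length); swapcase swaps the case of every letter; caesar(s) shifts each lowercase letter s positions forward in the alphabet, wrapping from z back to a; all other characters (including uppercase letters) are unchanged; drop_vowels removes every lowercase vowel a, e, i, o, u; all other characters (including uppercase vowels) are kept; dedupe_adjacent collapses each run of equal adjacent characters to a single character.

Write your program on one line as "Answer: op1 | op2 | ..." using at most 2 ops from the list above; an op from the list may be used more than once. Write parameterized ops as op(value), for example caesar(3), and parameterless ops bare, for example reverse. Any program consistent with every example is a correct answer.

caesar(15) | caesar(22)

Check, running the answer program on each example:
  "bjueoibrjblt" -> "qyjtdxqgyqai" -> "mufpztmcumwe"
  "qejtjaa" -> "ftyiypp" -> "bpueull"
  "iuooiweahwp" -> "xjddxltpwle" -> "tfzzthplsha"
  "iadadsaahzz" -> "xpspshppwoo" -> "tlolodllskk"
  "fuwk" -> "ujlz" -> "qfhv"
  "lvy" -> "akn" -> "wgj"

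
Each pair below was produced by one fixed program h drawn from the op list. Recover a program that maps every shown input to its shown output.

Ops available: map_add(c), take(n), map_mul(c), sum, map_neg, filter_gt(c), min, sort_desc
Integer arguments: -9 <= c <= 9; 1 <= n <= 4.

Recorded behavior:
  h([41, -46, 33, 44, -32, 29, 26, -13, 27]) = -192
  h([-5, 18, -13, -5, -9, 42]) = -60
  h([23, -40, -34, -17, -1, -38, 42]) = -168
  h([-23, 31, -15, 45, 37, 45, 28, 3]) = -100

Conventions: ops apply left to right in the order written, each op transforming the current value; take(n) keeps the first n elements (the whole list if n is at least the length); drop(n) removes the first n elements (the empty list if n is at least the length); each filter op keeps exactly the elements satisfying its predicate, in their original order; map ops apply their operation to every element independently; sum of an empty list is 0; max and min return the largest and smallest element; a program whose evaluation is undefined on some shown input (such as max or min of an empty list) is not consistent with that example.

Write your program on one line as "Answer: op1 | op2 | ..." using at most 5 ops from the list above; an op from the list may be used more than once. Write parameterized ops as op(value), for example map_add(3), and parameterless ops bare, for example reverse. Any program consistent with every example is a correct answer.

map_add(7) | map_add(-9) | map_mul(4) | min

Check, running the answer program on each example:
  [41, -46, 33, 44, -32, 29, 26, -13, 27] -> [48, -39, 40, 51, -25, 36, 33, -6, 34] -> [39, -48, 31, 42, -34, 27, 24, -15, 25] -> [156, -192, 124, 168, -136, 108, 96, -60, 100] -> -192
  [-5, 18, -13, -5, -9, 42] -> [2, 25, -6, 2, -2, 49] -> [-7, 16, -15, -7, -11, 40] -> [-28, 64, -60, -28, -44, 160] -> -60
  [23, -40, -34, -17, -1, -38, 42] -> [30, -33, -27, -10, 6, -31, 49] -> [21, -42, -36, -19, -3, -40, 40] -> [84, -168, -144, -76, -12, -160, 160] -> -168
  [-23, 31, -15, 45, 37, 45, 28, 3] -> [-16, 38, -8, 52, 44, 52, 35, 10] -> [-25, 29, -17, 43, 35, 43, 26, 1] -> [-100, 116, -68, 172, 140, 172, 104, 4] -> -100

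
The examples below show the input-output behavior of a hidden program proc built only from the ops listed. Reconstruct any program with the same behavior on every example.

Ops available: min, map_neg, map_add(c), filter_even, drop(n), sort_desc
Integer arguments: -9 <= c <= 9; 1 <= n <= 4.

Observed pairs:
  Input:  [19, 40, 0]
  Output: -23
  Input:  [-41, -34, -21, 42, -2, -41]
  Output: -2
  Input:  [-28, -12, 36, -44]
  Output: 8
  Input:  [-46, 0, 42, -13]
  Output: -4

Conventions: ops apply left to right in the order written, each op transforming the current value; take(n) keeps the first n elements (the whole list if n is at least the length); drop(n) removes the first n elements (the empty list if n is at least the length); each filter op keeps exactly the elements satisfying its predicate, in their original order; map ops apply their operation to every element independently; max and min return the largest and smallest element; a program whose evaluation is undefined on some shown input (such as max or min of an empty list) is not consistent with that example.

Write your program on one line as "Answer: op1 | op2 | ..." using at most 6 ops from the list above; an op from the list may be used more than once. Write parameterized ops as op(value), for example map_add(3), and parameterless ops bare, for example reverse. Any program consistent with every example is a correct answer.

sort_desc | drop(1) | map_neg | map_add(-4) | min

Check, running the answer program on each example:
  [19, 40, 0] -> [40, 19, 0] -> [19, 0] -> [-19, 0] -> [-23, -4] -> -23
  [-41, -34, -21, 42, -2, -41] -> [42, -2, -21, -34, -41, -41] -> [-2, -21, -34, -41, -41] -> [2, 21, 34, 41, 41] -> [-2, 17, 30, 37, 37] -> -2
  [-28, -12, 36, -44] -> [36, -12, -28, -44] -> [-12, -28, -44] -> [12, 28, 44] -> [8, 24, 40] -> 8
  [-46, 0, 42, -13] -> [42, 0, -13, -46] -> [0, -13, -46] -> [0, 13, 46] -> [-4, 9, 42] -> -4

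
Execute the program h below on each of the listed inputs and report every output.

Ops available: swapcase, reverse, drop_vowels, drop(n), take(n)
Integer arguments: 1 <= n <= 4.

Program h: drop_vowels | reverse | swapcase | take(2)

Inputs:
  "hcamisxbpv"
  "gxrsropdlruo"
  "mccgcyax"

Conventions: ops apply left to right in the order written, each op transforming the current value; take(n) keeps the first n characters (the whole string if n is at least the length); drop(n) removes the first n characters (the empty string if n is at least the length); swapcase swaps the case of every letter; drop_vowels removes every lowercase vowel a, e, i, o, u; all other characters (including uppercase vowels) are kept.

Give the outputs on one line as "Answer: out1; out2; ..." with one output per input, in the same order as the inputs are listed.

"VP"; "RL"; "XY"

Execution, op by op:
  "hcamisxbpv" -> "hcmsxbpv" -> "vpbxsmch" -> "VPBXSMCH" -> "VP"
  "gxrsropdlruo" -> "gxrsrpdlr" -> "rldprsrxg" -> "RLDPRSRXG" -> "RL"
  "mccgcyax" -> "mccgcyx" -> "xycgccm" -> "XYCGCCM" -> "XY"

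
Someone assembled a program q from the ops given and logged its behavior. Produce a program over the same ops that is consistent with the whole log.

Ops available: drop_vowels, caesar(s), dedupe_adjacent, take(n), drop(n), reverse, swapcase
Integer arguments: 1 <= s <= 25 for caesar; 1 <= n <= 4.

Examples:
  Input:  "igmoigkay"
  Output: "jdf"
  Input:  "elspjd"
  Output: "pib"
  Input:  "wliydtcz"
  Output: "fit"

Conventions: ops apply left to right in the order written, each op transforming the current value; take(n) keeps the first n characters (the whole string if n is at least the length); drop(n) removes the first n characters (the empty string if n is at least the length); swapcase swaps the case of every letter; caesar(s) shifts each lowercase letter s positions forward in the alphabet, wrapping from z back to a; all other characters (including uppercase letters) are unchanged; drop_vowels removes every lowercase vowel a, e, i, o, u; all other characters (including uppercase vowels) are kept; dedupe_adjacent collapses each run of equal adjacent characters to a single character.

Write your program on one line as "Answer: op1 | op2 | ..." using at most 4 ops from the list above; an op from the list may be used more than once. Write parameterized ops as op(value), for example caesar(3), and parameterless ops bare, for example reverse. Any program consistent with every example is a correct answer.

take(3) | reverse | caesar(23)

Check, running the answer program on each example:
  "igmoigkay" -> "igm" -> "mgi" -> "jdf"
  "elspjd" -> "els" -> "sle" -> "pib"
  "wliydtcz" -> "wli" -> "ilw" -> "fit"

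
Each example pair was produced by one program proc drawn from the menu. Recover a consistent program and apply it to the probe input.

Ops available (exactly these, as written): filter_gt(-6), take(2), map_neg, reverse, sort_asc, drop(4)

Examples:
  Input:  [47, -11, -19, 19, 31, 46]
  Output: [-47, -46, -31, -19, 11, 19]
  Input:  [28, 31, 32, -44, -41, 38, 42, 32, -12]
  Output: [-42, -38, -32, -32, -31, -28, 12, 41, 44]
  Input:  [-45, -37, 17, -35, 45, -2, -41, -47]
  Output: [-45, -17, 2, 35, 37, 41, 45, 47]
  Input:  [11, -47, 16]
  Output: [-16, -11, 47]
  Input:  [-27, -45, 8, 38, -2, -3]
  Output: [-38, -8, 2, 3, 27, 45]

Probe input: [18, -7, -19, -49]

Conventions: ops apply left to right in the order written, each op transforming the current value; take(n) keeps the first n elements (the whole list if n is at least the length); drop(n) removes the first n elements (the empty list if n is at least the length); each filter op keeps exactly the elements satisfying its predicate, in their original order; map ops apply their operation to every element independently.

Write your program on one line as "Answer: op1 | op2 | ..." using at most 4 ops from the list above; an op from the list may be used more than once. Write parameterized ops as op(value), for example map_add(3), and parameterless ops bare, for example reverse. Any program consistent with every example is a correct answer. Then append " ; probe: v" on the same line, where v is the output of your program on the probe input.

reverse | map_neg | sort_asc ; probe: [-18, 7, 19, 49]

Check, running the answer program on each example:
  [47, -11, -19, 19, 31, 46] -> [46, 31, 19, -19, -11, 47] -> [-46, -31, -19, 19, 11, -47] -> [-47, -46, -31, -19, 11, 19]
  [28, 31, 32, -44, -41, 38, 42, 32, -12] -> [-12, 32, 42, 38, -41, -44, 32, 31, 28] -> [12, -32, -42, -38, 41, 44, -32, -31, -28] -> [-42, -38, -32, -32, -31, -28, 12, 41, 44]
  [-45, -37, 17, -35, 45, -2, -41, -47] -> [-47, -41, -2, 45, -35, 17, -37, -45] -> [47, 41, 2, -45, 35, -17, 37, 45] -> [-45, -17, 2, 35, 37, 41, 45, 47]
  [11, -47, 16] -> [16, -47, 11] -> [-16, 47, -11] -> [-16, -11, 47]
  [-27, -45, 8, 38, -2, -3] -> [-3, -2, 38, 8, -45, -27] -> [3, 2, -38, -8, 45, 27] -> [-38, -8, 2, 3, 27, 45]
  probe: [18, -7, -19, -49] -> [-49, -19, -7, 18] -> [49, 19, 7, -18] -> [-18, 7, 19, 49]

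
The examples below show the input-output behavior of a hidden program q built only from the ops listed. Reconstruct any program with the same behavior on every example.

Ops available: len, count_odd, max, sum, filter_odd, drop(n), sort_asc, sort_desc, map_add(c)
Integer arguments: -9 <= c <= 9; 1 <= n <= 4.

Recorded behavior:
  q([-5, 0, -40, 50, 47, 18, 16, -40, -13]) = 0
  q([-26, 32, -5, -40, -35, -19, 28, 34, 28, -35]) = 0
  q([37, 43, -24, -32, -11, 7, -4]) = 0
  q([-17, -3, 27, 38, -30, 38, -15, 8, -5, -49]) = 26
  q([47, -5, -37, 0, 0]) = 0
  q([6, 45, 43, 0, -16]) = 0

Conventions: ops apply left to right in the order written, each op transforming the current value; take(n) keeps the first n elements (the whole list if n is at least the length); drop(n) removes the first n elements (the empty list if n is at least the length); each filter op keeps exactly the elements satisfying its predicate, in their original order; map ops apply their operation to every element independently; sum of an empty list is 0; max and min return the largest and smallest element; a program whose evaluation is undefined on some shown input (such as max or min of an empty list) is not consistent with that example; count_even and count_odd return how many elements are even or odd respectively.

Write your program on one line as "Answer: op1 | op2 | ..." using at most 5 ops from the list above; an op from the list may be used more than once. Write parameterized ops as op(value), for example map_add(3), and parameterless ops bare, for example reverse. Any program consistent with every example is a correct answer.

sort_asc | filter_odd | map_add(1) | drop(4) | sum

Check, running the answer program on each example:
  [-5, 0, -40, 50, 47, 18, 16, -40, -13] -> [-40, -40, -13, -5, 0, 16, 18, 47, 50] -> [-13, -5, 47] -> [-12, -4, 48] -> [] -> 0
  [-26, 32, -5, -40, -35, -19, 28, 34, 28, -35] -> [-40, -35, -35, -26, -19, -5, 28, 28, 32, 34] -> [-35, -35, -19, -5] -> [-34, -34, -18, -4] -> [] -> 0
  [37, 43, -24, -32, -11, 7, -4] -> [-32, -24, -11, -4, 7, 37, 43] -> [-11, 7, 37, 43] -> [-10, 8, 38, 44] -> [] -> 0
  [-17, -3, 27, 38, -30, 38, -15, 8, -5, -49] -> [-49, -30, -17, -15, -5, -3, 8, 27, 38, 38] -> [-49, -17, -15, -5, -3, 27] -> [-48, -16, -14, -4, -2, 28] -> [-2, 28] -> 26
  [47, -5, -37, 0, 0] -> [-37, -5, 0, 0, 47] -> [-37, -5, 47] -> [-36, -4, 48] -> [] -> 0
  [6, 45, 43, 0, -16] -> [-16, 0, 6, 43, 45] -> [43, 45] -> [44, 46] -> [] -> 0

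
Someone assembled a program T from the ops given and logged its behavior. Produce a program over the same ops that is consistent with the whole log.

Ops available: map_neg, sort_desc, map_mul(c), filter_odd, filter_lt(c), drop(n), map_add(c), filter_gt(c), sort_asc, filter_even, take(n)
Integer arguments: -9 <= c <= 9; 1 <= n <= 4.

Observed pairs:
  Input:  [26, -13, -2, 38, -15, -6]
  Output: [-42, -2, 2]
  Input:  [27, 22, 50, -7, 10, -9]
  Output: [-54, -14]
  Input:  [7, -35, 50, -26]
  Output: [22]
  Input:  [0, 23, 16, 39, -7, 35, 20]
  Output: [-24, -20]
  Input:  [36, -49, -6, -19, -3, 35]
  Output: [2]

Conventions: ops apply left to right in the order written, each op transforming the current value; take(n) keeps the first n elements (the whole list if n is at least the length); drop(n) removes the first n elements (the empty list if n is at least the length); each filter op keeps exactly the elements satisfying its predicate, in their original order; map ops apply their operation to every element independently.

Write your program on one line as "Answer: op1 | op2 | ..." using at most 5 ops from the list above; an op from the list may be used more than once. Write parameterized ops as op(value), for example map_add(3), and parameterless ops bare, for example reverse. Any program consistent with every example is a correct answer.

map_mul(-1) | filter_even | drop(1) | sort_asc | map_add(-4)

Check, running the answer program on each example:
  [26, -13, -2, 38, -15, -6] -> [-26, 13, 2, -38, 15, 6] -> [-26, 2, -38, 6] -> [2, -38, 6] -> [-38, 2, 6] -> [-42, -2, 2]
  [27, 22, 50, -7, 10, -9] -> [-27, -22, -50, 7, -10, 9] -> [-22, -50, -10] -> [-50, -10] -> [-50, -10] -> [-54, -14]
  [7, -35, 50, -26] -> [-7, 35, -50, 26] -> [-50, 26] -> [26] -> [26] -> [22]
  [0, 23, 16, 39, -7, 35, 20] -> [0, -23, -16, -39, 7, -35, -20] -> [0, -16, -20] -> [-16, -20] -> [-20, -16] -> [-24, -20]
  [36, -49, -6, -19, -3, 35] -> [-36, 49, 6, 19, 3, -35] -> [-36, 6] -> [6] -> [6] -> [2]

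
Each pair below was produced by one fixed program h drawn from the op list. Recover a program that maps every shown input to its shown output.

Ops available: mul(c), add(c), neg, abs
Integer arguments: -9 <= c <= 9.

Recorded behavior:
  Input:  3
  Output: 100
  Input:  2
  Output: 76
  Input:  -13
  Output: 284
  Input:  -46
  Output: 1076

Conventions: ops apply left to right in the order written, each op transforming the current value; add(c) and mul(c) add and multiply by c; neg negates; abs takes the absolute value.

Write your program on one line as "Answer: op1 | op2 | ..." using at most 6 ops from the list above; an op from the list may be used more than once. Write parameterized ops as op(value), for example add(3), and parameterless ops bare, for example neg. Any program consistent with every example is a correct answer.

mul(-6) | add(-7) | mul(-4) | neg | abs

Check, running the answer program on each example:
  3 -> -18 -> -25 -> 100 -> -100 -> 100
  2 -> -12 -> -19 -> 76 -> -76 -> 76
  -13 -> 78 -> 71 -> -284 -> 284 -> 284
  -46 -> 276 -> 269 -> -1076 -> 1076 -> 1076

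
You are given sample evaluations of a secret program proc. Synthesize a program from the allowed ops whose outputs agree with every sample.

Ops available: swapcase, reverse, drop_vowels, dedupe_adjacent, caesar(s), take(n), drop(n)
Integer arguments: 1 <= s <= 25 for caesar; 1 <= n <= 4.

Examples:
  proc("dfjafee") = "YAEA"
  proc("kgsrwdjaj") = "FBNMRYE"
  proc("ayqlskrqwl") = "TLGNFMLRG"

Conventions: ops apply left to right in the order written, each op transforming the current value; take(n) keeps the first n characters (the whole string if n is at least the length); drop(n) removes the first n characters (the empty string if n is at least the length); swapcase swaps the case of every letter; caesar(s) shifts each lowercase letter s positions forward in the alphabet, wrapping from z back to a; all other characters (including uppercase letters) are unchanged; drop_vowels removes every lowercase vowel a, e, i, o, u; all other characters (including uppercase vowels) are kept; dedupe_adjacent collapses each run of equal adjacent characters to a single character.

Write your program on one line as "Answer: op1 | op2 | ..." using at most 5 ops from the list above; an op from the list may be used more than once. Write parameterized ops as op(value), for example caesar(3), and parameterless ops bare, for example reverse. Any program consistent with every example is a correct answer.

drop_vowels | dedupe_adjacent | caesar(21) | swapcase

Check, running the answer program on each example:
  "dfjafee" -> "dfjf" -> "dfjf" -> "yaea" -> "YAEA"
  "kgsrwdjaj" -> "kgsrwdjj" -> "kgsrwdj" -> "fbnmrye" -> "FBNMRYE"
  "ayqlskrqwl" -> "yqlskrqwl" -> "yqlskrqwl" -> "tlgnfmlrg" -> "TLGNFMLRG"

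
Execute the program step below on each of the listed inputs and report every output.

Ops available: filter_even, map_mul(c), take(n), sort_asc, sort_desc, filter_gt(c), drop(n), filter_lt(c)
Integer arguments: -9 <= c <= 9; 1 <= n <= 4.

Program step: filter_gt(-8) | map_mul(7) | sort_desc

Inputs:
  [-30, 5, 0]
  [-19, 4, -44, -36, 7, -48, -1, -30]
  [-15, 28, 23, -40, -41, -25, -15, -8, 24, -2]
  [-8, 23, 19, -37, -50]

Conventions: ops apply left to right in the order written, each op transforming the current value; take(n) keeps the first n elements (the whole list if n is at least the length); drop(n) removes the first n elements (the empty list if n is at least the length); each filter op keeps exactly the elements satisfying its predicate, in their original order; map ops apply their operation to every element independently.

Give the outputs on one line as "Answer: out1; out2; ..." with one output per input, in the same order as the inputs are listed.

Execution, op by op:
  [-30, 5, 0] -> [5, 0] -> [35, 0] -> [35, 0]
  [-19, 4, -44, -36, 7, -48, -1, -30] -> [4, 7, -1] -> [28, 49, -7] -> [49, 28, -7]
  [-15, 28, 23, -40, -41, -25, -15, -8, 24, -2] -> [28, 23, 24, -2] -> [196, 161, 168, -14] -> [196, 168, 161, -14]
  [-8, 23, 19, -37, -50] -> [23, 19] -> [161, 133] -> [161, 133]

[35, 0]; [49, 28, -7]; [196, 168, 161, -14]; [161, 133]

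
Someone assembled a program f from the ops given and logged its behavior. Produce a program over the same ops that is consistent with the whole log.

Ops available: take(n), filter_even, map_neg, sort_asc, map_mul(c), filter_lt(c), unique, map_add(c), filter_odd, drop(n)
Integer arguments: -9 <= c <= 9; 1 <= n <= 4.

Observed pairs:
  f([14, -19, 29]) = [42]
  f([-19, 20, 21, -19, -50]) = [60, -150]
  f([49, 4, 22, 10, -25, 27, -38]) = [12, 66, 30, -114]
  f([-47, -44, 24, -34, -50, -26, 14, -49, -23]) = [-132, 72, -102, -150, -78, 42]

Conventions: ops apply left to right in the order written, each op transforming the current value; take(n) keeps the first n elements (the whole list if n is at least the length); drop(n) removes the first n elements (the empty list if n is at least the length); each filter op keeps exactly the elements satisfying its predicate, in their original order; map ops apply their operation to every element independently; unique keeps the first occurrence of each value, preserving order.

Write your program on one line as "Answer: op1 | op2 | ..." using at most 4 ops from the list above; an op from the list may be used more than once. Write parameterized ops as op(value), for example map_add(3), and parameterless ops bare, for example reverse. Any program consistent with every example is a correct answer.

map_neg | map_mul(-3) | unique | filter_even

Check, running the answer program on each example:
  [14, -19, 29] -> [-14, 19, -29] -> [42, -57, 87] -> [42, -57, 87] -> [42]
  [-19, 20, 21, -19, -50] -> [19, -20, -21, 19, 50] -> [-57, 60, 63, -57, -150] -> [-57, 60, 63, -150] -> [60, -150]
  [49, 4, 22, 10, -25, 27, -38] -> [-49, -4, -22, -10, 25, -27, 38] -> [147, 12, 66, 30, -75, 81, -114] -> [147, 12, 66, 30, -75, 81, -114] -> [12, 66, 30, -114]
  [-47, -44, 24, -34, -50, -26, 14, -49, -23] -> [47, 44, -24, 34, 50, 26, -14, 49, 23] -> [-141, -132, 72, -102, -150, -78, 42, -147, -69] -> [-141, -132, 72, -102, -150, -78, 42, -147, -69] -> [-132, 72, -102, -150, -78, 42]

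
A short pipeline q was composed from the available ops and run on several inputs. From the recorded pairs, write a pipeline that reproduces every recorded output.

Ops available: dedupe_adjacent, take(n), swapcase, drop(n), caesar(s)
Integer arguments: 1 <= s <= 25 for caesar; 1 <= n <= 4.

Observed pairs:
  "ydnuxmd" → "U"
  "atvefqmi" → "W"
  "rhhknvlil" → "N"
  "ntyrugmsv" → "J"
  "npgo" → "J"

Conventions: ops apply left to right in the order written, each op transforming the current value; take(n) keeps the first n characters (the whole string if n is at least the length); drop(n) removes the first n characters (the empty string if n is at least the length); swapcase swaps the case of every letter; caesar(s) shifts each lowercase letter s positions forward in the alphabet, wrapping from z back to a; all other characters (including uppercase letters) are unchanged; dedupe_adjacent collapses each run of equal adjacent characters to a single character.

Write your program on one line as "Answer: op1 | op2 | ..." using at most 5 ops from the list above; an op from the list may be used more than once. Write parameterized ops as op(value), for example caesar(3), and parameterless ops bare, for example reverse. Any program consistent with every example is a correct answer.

caesar(22) | take(2) | swapcase | take(1)

Check, running the answer program on each example:
  "ydnuxmd" -> "uzjqtiz" -> "uz" -> "UZ" -> "U"
  "atvefqmi" -> "wprabmie" -> "wp" -> "WP" -> "W"
  "rhhknvlil" -> "nddgjrheh" -> "nd" -> "ND" -> "N"
  "ntyrugmsv" -> "jpunqcior" -> "jp" -> "JP" -> "J"
  "npgo" -> "jlck" -> "jl" -> "JL" -> "J"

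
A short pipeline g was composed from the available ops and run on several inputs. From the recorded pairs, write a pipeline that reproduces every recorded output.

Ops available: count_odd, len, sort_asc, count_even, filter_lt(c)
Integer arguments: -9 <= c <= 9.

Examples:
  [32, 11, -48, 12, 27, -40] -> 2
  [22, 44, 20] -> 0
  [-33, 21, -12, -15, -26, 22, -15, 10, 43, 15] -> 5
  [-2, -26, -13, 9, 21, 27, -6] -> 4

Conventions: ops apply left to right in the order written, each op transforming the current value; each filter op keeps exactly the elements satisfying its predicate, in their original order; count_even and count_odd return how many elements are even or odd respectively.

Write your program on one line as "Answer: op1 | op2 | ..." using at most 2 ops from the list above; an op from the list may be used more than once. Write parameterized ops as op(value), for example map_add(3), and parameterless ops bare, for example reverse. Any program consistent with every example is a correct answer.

filter_lt(4) | len

Check, running the answer program on each example:
  [32, 11, -48, 12, 27, -40] -> [-48, -40] -> 2
  [22, 44, 20] -> [] -> 0
  [-33, 21, -12, -15, -26, 22, -15, 10, 43, 15] -> [-33, -12, -15, -26, -15] -> 5
  [-2, -26, -13, 9, 21, 27, -6] -> [-2, -26, -13, -6] -> 4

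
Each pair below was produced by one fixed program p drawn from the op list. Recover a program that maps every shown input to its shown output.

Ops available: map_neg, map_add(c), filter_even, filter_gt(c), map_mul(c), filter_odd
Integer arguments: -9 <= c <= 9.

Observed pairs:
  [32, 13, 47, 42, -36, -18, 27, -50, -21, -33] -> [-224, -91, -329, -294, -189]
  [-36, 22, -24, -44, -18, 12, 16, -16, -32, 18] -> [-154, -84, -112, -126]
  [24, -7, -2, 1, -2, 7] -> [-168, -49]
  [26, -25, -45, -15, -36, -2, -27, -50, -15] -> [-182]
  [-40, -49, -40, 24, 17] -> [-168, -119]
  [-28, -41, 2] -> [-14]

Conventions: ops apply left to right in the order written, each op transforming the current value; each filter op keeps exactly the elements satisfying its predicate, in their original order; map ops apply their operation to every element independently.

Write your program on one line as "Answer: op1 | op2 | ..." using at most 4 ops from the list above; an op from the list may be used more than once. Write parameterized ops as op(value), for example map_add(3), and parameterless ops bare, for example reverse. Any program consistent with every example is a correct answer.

filter_gt(1) | map_neg | map_mul(7)

Check, running the answer program on each example:
  [32, 13, 47, 42, -36, -18, 27, -50, -21, -33] -> [32, 13, 47, 42, 27] -> [-32, -13, -47, -42, -27] -> [-224, -91, -329, -294, -189]
  [-36, 22, -24, -44, -18, 12, 16, -16, -32, 18] -> [22, 12, 16, 18] -> [-22, -12, -16, -18] -> [-154, -84, -112, -126]
  [24, -7, -2, 1, -2, 7] -> [24, 7] -> [-24, -7] -> [-168, -49]
  [26, -25, -45, -15, -36, -2, -27, -50, -15] -> [26] -> [-26] -> [-182]
  [-40, -49, -40, 24, 17] -> [24, 17] -> [-24, -17] -> [-168, -119]
  [-28, -41, 2] -> [2] -> [-2] -> [-14]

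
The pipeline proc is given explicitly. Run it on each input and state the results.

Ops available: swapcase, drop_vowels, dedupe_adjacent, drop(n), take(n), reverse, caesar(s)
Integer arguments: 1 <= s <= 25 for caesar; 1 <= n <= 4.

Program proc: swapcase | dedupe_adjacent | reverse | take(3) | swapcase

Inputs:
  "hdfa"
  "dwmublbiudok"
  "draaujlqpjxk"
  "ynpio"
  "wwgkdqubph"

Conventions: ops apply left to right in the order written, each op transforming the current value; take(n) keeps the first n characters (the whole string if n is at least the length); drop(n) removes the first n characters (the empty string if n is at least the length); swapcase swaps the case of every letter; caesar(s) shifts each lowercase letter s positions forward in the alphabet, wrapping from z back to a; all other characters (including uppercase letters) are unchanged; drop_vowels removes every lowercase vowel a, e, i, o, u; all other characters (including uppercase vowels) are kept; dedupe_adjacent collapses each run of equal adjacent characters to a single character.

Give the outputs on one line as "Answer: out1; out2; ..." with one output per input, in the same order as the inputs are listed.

"afd"; "kod"; "kxj"; "oip"; "hpb"

Execution, op by op:
  "hdfa" -> "HDFA" -> "HDFA" -> "AFDH" -> "AFD" -> "afd"
  "dwmublbiudok" -> "DWMUBLBIUDOK" -> "DWMUBLBIUDOK" -> "KODUIBLBUMWD" -> "KOD" -> "kod"
  "draaujlqpjxk" -> "DRAAUJLQPJXK" -> "DRAUJLQPJXK" -> "KXJPQLJUARD" -> "KXJ" -> "kxj"
  "ynpio" -> "YNPIO" -> "YNPIO" -> "OIPNY" -> "OIP" -> "oip"
  "wwgkdqubph" -> "WWGKDQUBPH" -> "WGKDQUBPH" -> "HPBUQDKGW" -> "HPB" -> "hpb"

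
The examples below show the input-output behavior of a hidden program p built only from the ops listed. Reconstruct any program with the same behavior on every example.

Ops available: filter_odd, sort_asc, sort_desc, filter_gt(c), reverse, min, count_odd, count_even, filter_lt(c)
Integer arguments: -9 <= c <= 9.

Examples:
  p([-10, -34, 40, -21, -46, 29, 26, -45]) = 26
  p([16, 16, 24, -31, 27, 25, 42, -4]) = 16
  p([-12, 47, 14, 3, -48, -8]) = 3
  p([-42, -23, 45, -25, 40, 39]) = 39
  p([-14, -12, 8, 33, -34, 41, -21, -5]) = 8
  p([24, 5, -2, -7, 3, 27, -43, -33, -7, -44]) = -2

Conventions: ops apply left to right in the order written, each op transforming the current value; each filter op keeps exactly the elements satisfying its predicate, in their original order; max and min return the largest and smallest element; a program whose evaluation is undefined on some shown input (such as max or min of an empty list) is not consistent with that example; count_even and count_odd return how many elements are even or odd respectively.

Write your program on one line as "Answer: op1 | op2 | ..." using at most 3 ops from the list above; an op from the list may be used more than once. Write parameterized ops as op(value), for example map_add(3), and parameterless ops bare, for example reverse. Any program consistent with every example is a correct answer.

filter_gt(-4) | sort_desc | min

Check, running the answer program on each example:
  [-10, -34, 40, -21, -46, 29, 26, -45] -> [40, 29, 26] -> [40, 29, 26] -> 26
  [16, 16, 24, -31, 27, 25, 42, -4] -> [16, 16, 24, 27, 25, 42] -> [42, 27, 25, 24, 16, 16] -> 16
  [-12, 47, 14, 3, -48, -8] -> [47, 14, 3] -> [47, 14, 3] -> 3
  [-42, -23, 45, -25, 40, 39] -> [45, 40, 39] -> [45, 40, 39] -> 39
  [-14, -12, 8, 33, -34, 41, -21, -5] -> [8, 33, 41] -> [41, 33, 8] -> 8
  [24, 5, -2, -7, 3, 27, -43, -33, -7, -44] -> [24, 5, -2, 3, 27] -> [27, 24, 5, 3, -2] -> -2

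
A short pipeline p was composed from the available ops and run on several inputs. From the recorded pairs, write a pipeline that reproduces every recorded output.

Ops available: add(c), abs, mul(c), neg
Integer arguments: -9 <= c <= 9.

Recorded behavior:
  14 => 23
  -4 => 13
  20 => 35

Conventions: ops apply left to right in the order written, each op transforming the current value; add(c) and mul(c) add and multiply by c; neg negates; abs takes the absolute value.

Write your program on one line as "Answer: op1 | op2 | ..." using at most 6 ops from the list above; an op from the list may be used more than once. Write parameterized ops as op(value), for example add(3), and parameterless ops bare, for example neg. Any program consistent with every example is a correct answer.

neg | add(6) | mul(-2) | neg | add(-7) | abs

Check, running the answer program on each example:
  14 -> -14 -> -8 -> 16 -> -16 -> -23 -> 23
  -4 -> 4 -> 10 -> -20 -> 20 -> 13 -> 13
  20 -> -20 -> -14 -> 28 -> -28 -> -35 -> 35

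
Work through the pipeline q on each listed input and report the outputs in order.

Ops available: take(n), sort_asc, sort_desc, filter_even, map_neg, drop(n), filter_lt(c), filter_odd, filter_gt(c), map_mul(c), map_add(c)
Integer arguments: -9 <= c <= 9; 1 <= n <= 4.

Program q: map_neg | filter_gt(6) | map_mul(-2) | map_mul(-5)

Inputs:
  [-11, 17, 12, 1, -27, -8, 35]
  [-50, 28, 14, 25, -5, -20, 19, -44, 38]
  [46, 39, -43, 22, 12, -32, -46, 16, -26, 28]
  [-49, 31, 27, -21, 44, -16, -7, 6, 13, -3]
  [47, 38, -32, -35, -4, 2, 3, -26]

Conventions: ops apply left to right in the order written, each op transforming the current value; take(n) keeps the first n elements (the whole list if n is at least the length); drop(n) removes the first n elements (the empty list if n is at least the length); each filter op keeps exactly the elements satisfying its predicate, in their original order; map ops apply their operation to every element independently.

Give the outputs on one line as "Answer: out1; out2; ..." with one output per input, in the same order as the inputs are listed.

Execution, op by op:
  [-11, 17, 12, 1, -27, -8, 35] -> [11, -17, -12, -1, 27, 8, -35] -> [11, 27, 8] -> [-22, -54, -16] -> [110, 270, 80]
  [-50, 28, 14, 25, -5, -20, 19, -44, 38] -> [50, -28, -14, -25, 5, 20, -19, 44, -38] -> [50, 20, 44] -> [-100, -40, -88] -> [500, 200, 440]
  [46, 39, -43, 22, 12, -32, -46, 16, -26, 28] -> [-46, -39, 43, -22, -12, 32, 46, -16, 26, -28] -> [43, 32, 46, 26] -> [-86, -64, -92, -52] -> [430, 320, 460, 260]
  [-49, 31, 27, -21, 44, -16, -7, 6, 13, -3] -> [49, -31, -27, 21, -44, 16, 7, -6, -13, 3] -> [49, 21, 16, 7] -> [-98, -42, -32, -14] -> [490, 210, 160, 70]
  [47, 38, -32, -35, -4, 2, 3, -26] -> [-47, -38, 32, 35, 4, -2, -3, 26] -> [32, 35, 26] -> [-64, -70, -52] -> [320, 350, 260]

[110, 270, 80]; [500, 200, 440]; [430, 320, 460, 260]; [490, 210, 160, 70]; [320, 350, 260]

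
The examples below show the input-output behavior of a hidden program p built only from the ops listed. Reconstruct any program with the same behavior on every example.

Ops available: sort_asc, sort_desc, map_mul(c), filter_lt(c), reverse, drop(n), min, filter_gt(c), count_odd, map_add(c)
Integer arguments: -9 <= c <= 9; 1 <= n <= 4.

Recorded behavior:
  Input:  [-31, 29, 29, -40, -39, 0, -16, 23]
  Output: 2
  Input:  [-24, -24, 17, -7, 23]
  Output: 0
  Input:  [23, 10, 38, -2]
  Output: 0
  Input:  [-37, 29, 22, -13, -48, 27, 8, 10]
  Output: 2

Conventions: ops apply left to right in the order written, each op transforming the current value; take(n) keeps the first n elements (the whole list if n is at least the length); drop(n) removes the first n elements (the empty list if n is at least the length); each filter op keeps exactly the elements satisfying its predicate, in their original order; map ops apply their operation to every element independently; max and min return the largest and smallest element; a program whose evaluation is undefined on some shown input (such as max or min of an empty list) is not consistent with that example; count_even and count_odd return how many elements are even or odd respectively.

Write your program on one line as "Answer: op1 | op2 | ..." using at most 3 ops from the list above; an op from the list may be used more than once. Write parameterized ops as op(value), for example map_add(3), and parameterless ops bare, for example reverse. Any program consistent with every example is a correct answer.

sort_desc | filter_lt(-8) | count_odd

Check, running the answer program on each example:
  [-31, 29, 29, -40, -39, 0, -16, 23] -> [29, 29, 23, 0, -16, -31, -39, -40] -> [-16, -31, -39, -40] -> 2
  [-24, -24, 17, -7, 23] -> [23, 17, -7, -24, -24] -> [-24, -24] -> 0
  [23, 10, 38, -2] -> [38, 23, 10, -2] -> [] -> 0
  [-37, 29, 22, -13, -48, 27, 8, 10] -> [29, 27, 22, 10, 8, -13, -37, -48] -> [-13, -37, -48] -> 2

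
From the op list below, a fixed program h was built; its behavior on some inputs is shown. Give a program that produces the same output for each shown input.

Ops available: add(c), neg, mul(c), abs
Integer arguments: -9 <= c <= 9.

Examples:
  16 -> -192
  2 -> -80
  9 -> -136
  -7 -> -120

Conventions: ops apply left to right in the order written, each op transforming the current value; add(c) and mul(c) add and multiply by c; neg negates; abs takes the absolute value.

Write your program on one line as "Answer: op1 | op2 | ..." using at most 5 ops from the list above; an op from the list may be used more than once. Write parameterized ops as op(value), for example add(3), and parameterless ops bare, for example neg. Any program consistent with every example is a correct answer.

abs | add(8) | neg | mul(8)

Check, running the answer program on each example:
  16 -> 16 -> 24 -> -24 -> -192
  2 -> 2 -> 10 -> -10 -> -80
  9 -> 9 -> 17 -> -17 -> -136
  -7 -> 7 -> 15 -> -15 -> -120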